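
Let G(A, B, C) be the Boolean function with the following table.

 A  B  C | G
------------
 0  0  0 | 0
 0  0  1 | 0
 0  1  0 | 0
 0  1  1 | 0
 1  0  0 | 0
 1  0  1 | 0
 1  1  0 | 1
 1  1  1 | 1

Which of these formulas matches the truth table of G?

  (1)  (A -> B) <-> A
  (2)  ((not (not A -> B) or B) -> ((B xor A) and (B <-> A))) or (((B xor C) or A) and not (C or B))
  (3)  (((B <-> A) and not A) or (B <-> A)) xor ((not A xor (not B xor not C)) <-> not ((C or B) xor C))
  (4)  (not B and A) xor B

1

(2) fails at (1,0,0): the formula yields 1, G is 0.
(3) fails at (0,0,1): the formula yields 1, G is 0.
(4) fails at (0,1,0): the formula yields 1, G is 0.
Only (1) survives; checking it on all 8 rows confirms it matches G.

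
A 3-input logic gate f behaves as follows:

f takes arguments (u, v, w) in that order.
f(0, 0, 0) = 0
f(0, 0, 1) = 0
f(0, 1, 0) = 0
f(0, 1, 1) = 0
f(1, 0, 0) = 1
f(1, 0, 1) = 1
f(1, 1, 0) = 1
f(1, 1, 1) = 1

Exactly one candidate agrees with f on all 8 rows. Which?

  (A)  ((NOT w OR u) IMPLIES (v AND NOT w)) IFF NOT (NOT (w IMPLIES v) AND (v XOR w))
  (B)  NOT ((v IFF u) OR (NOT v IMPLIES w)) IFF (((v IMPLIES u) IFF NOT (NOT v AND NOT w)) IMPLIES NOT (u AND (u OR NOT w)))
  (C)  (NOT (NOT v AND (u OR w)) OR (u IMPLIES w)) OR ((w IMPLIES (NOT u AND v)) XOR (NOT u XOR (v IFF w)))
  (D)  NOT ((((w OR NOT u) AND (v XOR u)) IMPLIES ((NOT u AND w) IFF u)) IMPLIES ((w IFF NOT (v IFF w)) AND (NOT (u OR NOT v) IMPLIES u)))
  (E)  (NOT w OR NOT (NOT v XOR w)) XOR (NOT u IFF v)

(A) disagrees with f on (0,1,0) (formula → 1, table → 0); rule it out.
(C) disagrees with f on (0,0,0) (formula → 1, table → 0); rule it out.
(D) disagrees with f on (0,1,0) (formula → 1, table → 0); rule it out.
(E) disagrees with f on (0,0,0) (formula → 1, table → 0); rule it out.
Only (B) survives; checking it on all 8 rows confirms it matches f.

B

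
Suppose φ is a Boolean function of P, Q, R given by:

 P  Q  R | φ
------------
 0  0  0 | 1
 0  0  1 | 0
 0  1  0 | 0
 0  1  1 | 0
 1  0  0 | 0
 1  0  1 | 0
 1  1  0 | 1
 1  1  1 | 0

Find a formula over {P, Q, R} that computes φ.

φ(P, Q, R) = ((P' · Q') · R') + ((P · Q) · R')

The 1-rows are (0,0,0), (1,1,0). Each contributes one minterm — ¬P·¬Q·¬R; P·Q·¬R — and their disjunction is a sum-of-products form of φ.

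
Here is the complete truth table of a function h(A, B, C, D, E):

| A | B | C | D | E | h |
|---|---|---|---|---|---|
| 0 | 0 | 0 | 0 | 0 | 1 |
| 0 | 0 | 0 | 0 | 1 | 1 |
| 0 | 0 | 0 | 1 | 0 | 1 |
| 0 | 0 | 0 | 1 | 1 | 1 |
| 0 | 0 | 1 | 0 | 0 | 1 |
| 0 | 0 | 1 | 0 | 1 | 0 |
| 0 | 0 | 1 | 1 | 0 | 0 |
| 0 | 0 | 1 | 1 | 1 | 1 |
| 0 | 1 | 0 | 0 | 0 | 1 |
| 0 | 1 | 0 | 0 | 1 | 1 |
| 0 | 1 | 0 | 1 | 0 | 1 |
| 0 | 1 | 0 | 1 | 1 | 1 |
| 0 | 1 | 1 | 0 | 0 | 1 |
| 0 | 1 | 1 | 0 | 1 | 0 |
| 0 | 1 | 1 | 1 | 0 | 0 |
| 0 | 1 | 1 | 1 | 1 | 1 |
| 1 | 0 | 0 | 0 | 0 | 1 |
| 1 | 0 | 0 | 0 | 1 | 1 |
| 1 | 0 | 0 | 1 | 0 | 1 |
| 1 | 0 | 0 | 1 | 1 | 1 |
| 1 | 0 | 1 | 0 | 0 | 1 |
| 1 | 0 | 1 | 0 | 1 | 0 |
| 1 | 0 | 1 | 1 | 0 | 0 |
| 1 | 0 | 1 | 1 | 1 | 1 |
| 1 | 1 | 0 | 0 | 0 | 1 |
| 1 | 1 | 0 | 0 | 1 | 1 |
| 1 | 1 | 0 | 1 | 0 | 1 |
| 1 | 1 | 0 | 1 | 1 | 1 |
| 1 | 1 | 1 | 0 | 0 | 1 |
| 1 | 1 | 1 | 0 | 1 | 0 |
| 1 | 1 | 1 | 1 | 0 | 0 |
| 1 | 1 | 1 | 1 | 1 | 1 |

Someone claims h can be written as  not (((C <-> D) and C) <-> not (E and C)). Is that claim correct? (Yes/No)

Evaluate not (((C <-> D) and C) <-> not (E and C)) on each row and compare to h:
  A=0, B=0, C=0, D=0, E=0: formula gives 1, h = 1 ✓
  A=0, B=0, C=0, D=0, E=1: formula gives 1, h = 1 ✓
  A=0, B=0, C=0, D=1, E=0: formula gives 1, h = 1 ✓
  A=0, B=0, C=0, D=1, E=1: formula gives 1, h = 1 ✓
  …and likewise for the remaining 28 rows.
Every row agrees, so the formula is equivalent.

Yes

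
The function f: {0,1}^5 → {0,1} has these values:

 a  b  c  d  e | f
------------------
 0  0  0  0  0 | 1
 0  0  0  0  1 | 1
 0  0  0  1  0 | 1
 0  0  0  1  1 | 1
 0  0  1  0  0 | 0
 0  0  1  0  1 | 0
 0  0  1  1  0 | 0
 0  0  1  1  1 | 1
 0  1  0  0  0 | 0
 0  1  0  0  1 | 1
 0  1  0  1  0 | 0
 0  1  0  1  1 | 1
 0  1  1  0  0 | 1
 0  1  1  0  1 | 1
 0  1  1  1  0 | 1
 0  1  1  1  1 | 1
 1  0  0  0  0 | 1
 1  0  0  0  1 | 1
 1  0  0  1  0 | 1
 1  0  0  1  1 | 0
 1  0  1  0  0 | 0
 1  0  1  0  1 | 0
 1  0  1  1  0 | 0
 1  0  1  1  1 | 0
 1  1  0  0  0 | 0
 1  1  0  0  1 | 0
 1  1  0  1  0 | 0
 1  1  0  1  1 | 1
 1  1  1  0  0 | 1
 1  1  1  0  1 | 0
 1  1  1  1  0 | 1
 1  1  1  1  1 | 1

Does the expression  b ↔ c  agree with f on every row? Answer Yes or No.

Check the formula against f row by row:
  a=0, b=0, c=0, d=0, e=0: formula gives 1, f = 1 ✓
  a=0, b=0, c=0, d=0, e=1: formula gives 1, f = 1 ✓
  a=0, b=0, c=0, d=1, e=0: formula gives 1, f = 1 ✓
  a=0, b=0, c=0, d=1, e=1: formula gives 1, f = 1 ✓
  …
  a=0, b=0, c=1, d=1, e=1: formula gives 0, but f = 1 ✗
Row (0,0,1,1,1) is a counterexample, so the formula is not equivalent to f.

No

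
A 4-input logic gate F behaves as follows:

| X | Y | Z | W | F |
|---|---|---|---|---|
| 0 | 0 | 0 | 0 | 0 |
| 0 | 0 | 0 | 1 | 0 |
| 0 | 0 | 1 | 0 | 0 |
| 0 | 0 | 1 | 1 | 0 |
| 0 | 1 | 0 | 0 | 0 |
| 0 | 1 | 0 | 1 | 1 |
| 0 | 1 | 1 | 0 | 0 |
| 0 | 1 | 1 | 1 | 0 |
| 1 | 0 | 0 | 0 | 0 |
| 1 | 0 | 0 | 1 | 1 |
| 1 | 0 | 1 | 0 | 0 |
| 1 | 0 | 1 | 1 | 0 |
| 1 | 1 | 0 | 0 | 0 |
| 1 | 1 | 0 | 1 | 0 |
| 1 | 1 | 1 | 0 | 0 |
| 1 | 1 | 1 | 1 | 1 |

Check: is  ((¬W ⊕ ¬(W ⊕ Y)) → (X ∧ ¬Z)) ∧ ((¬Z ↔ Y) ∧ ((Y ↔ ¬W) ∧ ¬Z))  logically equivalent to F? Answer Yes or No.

No

Evaluate ((¬W ⊕ ¬(W ⊕ Y)) → (X ∧ ¬Z)) ∧ ((¬Z ↔ Y) ∧ ((Y ↔ ¬W) ∧ ¬Z)) on each row and compare to F:
  X=0, Y=0, Z=0, W=0: formula gives 0, F = 0 ✓
  X=0, Y=0, Z=0, W=1: formula gives 0, F = 0 ✓
  X=0, Y=0, Z=1, W=0: formula gives 0, F = 0 ✓
  X=0, Y=0, Z=1, W=1: formula gives 0, F = 0 ✓
  …
  X=0, Y=1, Z=0, W=1: formula gives 0, but F = 1 ✗
A single disagreement suffices: at (0,1,0,1) they differ, so the formula does not compute F.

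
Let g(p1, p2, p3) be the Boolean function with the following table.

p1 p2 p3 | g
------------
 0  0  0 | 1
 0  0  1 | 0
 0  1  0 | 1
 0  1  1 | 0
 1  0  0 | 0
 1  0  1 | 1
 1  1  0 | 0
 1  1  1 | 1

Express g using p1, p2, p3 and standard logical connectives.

g(p1, p2, p3) = ((((not p1 and not p2) and not p3) or ((not p1 and p2) and not p3)) or ((p1 and not p2) and p3)) or ((p1 and p2) and p3)

Collect the rows where g=1 — (0,0,0), (0,1,0), (1,0,1), (1,1,1) — and write one minterm per row: ¬p1·¬p2·¬p3, ¬p1·p2·¬p3, p1·¬p2·p3, p1·p2·p3. Their union (logical OR) reproduces the table exactly.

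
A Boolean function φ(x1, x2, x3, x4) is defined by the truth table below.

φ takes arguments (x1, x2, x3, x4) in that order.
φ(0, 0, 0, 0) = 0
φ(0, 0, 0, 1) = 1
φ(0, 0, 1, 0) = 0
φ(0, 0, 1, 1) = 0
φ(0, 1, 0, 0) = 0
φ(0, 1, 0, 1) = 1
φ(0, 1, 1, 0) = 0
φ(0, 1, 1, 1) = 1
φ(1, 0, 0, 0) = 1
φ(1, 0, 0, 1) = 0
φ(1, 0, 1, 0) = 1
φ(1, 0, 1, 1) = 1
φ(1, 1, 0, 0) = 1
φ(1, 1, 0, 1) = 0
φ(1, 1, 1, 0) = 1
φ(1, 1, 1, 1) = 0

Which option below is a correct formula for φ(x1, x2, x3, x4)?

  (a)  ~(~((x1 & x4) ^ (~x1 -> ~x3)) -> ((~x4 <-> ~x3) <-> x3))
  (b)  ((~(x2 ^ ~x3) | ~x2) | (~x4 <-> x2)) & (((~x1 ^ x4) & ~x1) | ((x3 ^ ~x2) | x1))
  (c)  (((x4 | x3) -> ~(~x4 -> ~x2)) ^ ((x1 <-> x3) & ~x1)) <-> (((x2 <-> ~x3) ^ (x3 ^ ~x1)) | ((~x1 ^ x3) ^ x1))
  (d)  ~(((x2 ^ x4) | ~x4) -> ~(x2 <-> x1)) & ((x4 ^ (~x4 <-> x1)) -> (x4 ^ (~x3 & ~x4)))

c

(a) fails at (0,0,0,1): the formula yields 0, φ is 1.
(b) fails at (0,0,0,0): the formula yields 1, φ is 0.
(d) fails at (0,0,0,0): the formula yields 1, φ is 0.
(c) is the remaining candidate, and it agrees with φ on all 16 inputs.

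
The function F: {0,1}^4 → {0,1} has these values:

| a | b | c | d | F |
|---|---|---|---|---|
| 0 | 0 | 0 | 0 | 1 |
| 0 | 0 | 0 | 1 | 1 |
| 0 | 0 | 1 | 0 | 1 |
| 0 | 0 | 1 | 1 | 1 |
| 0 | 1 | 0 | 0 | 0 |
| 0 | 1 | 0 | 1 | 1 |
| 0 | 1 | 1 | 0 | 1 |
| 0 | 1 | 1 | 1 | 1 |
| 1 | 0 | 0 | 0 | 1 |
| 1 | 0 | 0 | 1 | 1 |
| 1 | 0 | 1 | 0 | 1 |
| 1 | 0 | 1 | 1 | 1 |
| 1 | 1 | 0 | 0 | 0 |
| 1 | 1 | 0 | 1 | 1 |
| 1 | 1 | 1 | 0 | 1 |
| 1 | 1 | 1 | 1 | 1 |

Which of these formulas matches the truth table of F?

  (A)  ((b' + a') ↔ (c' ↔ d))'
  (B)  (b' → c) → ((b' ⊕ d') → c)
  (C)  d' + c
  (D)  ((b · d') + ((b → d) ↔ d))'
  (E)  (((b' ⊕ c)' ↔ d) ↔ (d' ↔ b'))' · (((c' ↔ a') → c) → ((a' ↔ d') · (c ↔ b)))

(A) disagrees with F on (0,0,0,1) (formula → 0, table → 1); rule it out.
(C) disagrees with F on (0,0,0,1) (formula → 0, table → 1); rule it out.
(D) disagrees with F on (0,0,0,1) (formula → 0, table → 1); rule it out.
(E) disagrees with F on (0,0,0,0) (formula → 0, table → 1); rule it out.
That leaves (B). Evaluating it on every row reproduces the table of F exactly.

B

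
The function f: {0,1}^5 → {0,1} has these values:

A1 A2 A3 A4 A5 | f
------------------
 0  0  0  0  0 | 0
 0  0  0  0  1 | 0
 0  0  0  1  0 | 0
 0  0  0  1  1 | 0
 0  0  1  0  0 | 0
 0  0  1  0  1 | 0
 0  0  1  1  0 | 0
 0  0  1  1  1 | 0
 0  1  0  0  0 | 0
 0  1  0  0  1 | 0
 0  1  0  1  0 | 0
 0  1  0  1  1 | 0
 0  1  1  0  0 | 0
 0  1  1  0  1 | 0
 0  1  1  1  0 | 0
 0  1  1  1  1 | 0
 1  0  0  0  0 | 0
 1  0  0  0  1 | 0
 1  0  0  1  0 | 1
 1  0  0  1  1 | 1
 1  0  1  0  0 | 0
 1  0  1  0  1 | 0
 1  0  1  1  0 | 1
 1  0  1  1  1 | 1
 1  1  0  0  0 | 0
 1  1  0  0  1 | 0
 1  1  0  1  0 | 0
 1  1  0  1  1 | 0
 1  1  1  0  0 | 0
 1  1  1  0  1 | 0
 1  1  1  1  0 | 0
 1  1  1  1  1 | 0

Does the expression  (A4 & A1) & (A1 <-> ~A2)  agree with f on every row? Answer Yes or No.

Yes

Test each input against both f and the formula:
  A1=0, A2=0, A3=0, A4=0, A5=0: formula gives 0, f = 0 ✓
  A1=0, A2=0, A3=0, A4=0, A5=1: formula gives 0, f = 0 ✓
  A1=0, A2=0, A3=0, A4=1, A5=0: formula gives 0, f = 0 ✓
  A1=0, A2=0, A3=0, A4=1, A5=1: formula gives 0, f = 0 ✓
  …and likewise for the remaining 28 rows.
All 32 rows match — the expression computes f exactly.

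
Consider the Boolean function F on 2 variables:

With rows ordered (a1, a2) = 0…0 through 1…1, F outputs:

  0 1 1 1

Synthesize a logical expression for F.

The output is 1 whenever at least one input is 1 — the OR of all inputs.

F(a1, a2) = a1 ∨ a2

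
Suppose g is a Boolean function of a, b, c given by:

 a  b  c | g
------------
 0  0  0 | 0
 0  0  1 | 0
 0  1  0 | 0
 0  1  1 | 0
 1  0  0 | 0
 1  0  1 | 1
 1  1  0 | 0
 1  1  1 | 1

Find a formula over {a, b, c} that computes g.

Collect the rows where g=1 — (1,0,1), (1,1,1) — and write one minterm per row: a·¬b·c, a·b·c. Their union (logical OR) reproduces the table exactly.

g(a, b, c) = ((a & ~b) & c) | ((a & b) & c)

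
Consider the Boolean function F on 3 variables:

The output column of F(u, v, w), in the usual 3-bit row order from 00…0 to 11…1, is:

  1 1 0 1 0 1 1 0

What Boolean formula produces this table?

F(u, v, w) = ¬((((¬u ∧ v) ∧ ¬w) ∨ ((u ∧ ¬v) ∧ ¬w)) ∨ ((u ∧ v) ∧ w))

F is 0 on only 3 rows — (0,1,0), (1,0,0), (1,1,1). Writing each as a minterm (¬u·v·¬w, u·¬v·¬w, u·v·w) and OR-ing them characterizes exactly where F=0, so F is the negation of that disjunction.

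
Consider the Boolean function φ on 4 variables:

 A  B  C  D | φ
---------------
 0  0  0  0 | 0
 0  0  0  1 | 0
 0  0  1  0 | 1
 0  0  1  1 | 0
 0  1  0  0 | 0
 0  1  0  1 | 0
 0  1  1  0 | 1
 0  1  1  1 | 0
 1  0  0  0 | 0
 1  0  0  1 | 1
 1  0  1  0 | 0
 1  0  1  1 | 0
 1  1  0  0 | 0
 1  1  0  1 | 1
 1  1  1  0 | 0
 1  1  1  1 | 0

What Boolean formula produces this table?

φ(A, B, C, D) = (((((not A and not B) and C) and not D) or (((not A and B) and C) and not D)) or (((A and not B) and not C) and D)) or (((A and B) and not C) and D)

The 1-rows are (0,0,1,0), (0,1,1,0), (1,0,0,1), (1,1,0,1). Each contributes one minterm — ¬A·¬B·C·¬D; ¬A·B·C·¬D; A·¬B·¬C·D; A·B·¬C·D — and their disjunction is a sum-of-products form of φ.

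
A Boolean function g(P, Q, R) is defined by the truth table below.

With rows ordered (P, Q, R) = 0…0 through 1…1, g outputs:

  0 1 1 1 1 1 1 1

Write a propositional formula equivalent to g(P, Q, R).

The output is 1 whenever at least one input is 1 — the OR of all inputs.

g(P, Q, R) = (P + Q) + R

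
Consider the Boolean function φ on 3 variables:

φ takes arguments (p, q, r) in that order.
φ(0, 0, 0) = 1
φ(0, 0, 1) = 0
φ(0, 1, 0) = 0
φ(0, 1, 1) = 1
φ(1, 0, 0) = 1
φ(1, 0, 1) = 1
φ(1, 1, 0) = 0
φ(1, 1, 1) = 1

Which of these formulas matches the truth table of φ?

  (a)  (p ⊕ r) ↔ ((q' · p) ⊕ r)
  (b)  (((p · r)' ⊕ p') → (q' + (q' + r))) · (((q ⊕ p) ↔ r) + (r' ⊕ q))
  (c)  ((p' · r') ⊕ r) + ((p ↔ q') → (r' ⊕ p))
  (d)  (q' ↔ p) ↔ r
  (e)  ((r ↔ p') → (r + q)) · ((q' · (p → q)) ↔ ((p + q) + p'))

b

(a) fails at (0,0,1): the formula yields 1, φ is 0.
(c) fails at (0,0,1): the formula yields 1, φ is 0.
(d) fails at (1,0,0): the formula yields 0, φ is 1.
(e) fails at (0,0,1): the formula yields 1, φ is 0.
That leaves (b). Evaluating it on every row reproduces the table of φ exactly.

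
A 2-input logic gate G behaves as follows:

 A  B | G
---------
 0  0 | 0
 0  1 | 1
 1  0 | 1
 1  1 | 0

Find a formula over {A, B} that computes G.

G(A, B) = A XOR B

The output is 1 exactly when an odd number of inputs are 1 — the 2-way XOR (parity).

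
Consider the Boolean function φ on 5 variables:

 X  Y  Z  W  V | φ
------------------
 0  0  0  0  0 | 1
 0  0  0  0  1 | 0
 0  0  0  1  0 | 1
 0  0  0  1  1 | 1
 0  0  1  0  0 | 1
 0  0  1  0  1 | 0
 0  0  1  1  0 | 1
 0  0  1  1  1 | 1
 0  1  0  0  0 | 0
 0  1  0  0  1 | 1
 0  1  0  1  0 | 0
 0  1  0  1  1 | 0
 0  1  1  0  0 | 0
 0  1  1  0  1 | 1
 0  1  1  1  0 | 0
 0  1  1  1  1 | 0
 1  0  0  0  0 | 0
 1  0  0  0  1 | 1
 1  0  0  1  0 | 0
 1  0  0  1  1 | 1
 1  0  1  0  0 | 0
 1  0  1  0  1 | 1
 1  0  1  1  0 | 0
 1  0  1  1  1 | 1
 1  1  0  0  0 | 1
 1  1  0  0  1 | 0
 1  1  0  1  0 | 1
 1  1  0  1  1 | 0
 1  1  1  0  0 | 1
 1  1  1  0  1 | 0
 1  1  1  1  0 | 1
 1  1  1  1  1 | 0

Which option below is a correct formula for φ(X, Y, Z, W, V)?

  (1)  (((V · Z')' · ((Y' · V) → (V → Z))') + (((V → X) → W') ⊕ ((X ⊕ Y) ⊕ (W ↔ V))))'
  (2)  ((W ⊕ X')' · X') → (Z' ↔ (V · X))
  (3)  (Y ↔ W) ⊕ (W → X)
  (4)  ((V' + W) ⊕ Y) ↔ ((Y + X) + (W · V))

1

(2) fails at (0,0,0,0,1): the formula yields 1, φ is 0.
(3) fails at (0,0,0,0,0): the formula yields 0, φ is 1.
(4) fails at (0,0,0,0,0): the formula yields 0, φ is 1.
Only (1) survives; checking it on all 32 rows confirms it matches φ.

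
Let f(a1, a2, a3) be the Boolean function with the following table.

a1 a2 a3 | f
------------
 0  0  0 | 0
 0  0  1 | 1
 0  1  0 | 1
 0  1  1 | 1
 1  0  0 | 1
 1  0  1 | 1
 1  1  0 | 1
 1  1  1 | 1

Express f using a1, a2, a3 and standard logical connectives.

f(a1, a2, a3) = (a1 | a2) | a3

The output is 1 whenever at least one input is 1 — the OR of all inputs.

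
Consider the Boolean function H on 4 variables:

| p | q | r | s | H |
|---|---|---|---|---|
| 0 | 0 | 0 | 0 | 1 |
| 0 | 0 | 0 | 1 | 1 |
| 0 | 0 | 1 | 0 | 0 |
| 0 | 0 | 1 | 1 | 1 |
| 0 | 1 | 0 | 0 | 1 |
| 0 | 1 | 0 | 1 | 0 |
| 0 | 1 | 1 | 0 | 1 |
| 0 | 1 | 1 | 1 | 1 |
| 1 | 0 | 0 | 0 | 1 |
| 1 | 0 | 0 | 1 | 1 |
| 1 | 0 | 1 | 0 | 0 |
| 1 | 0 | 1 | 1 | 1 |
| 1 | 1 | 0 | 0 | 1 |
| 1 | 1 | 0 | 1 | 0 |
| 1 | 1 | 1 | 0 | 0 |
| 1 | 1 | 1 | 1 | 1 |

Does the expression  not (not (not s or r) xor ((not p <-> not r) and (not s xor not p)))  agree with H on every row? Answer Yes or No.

No

Check the formula against H row by row:
  p=0, q=0, r=0, s=0: formula gives 1, H = 1 ✓
  p=0, q=0, r=0, s=1: formula gives 1, H = 1 ✓
  p=0, q=0, r=1, s=0: formula gives 1, but H = 0 ✗
A single disagreement suffices: at (0,0,1,0) they differ, so the formula does not compute H.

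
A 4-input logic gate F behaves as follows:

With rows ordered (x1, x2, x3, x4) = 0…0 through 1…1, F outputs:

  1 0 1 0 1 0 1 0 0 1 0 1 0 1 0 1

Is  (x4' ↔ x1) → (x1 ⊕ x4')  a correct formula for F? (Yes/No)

Yes

Test each input against both F and the formula:
  x1=0, x2=0, x3=0, x4=0: formula gives 1, F = 1 ✓
  x1=0, x2=0, x3=0, x4=1: formula gives 0, F = 0 ✓
  x1=0, x2=0, x3=1, x4=0: formula gives 1, F = 1 ✓
  x1=0, x2=0, x3=1, x4=1: formula gives 0, F = 0 ✓
  …and likewise for the remaining 12 rows.
Every row agrees, so the formula is equivalent.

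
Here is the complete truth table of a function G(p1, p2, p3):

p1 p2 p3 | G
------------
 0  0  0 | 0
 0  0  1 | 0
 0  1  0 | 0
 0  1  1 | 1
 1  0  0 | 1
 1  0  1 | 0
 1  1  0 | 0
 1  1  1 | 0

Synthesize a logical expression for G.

G(p1, p2, p3) = ((¬p1 ∧ p2) ∧ p3) ∨ ((p1 ∧ ¬p2) ∧ ¬p3)

The 1-rows are (0,1,1), (1,0,0). Each contributes one minterm — ¬p1·p2·p3; p1·¬p2·¬p3 — and their disjunction is a sum-of-products form of G.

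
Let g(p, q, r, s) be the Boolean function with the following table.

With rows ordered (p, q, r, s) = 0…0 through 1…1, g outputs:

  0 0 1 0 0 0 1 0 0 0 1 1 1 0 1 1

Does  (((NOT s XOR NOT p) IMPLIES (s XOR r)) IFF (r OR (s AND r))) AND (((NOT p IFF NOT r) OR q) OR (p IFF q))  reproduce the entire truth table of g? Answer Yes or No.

Evaluate (((NOT s XOR NOT p) IMPLIES (s XOR r)) IFF (r OR (s AND r))) AND (((NOT p IFF NOT r) OR q) OR (p IFF q)) on each row and compare to g:
  p=0, q=0, r=0, s=0: formula gives 0, g = 0 ✓
  p=0, q=0, r=0, s=1: formula gives 0, g = 0 ✓
  p=0, q=0, r=1, s=0: formula gives 1, g = 1 ✓
  p=0, q=0, r=1, s=1: formula gives 0, g = 0 ✓
  …and likewise for the remaining 12 rows.
All 16 rows match — the expression computes g exactly.

Yes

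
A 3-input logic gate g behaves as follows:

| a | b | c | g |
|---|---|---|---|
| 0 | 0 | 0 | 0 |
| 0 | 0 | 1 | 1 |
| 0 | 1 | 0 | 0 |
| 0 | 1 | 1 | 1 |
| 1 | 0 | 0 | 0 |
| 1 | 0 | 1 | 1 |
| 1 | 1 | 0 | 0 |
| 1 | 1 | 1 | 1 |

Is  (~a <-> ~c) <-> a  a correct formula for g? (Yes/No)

Yes

Check the formula against g row by row:
  a=0, b=0, c=0: formula gives 0, g = 0 ✓
  a=0, b=0, c=1: formula gives 1, g = 1 ✓
  a=0, b=1, c=0: formula gives 0, g = 0 ✓
  a=0, b=1, c=1: formula gives 1, g = 1 ✓
  a=1, b=0, c=0: formula gives 0, g = 0 ✓
  …and likewise for the remaining 3 rows.
No disagreement on any input; they are logically equivalent.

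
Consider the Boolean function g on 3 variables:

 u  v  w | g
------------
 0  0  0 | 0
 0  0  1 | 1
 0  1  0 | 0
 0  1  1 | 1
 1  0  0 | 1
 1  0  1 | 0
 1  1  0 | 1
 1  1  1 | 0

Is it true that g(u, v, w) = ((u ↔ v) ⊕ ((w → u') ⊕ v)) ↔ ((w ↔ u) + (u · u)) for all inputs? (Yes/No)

Yes

Check the formula against g row by row:
  u=0, v=0, w=0: formula gives 0, g = 0 ✓
  u=0, v=0, w=1: formula gives 1, g = 1 ✓
  u=0, v=1, w=0: formula gives 0, g = 0 ✓
  u=0, v=1, w=1: formula gives 1, g = 1 ✓
  u=1, v=0, w=0: formula gives 1, g = 1 ✓
  … (the remaining 3 rows also agree.)
No disagreement on any input; they are logically equivalent.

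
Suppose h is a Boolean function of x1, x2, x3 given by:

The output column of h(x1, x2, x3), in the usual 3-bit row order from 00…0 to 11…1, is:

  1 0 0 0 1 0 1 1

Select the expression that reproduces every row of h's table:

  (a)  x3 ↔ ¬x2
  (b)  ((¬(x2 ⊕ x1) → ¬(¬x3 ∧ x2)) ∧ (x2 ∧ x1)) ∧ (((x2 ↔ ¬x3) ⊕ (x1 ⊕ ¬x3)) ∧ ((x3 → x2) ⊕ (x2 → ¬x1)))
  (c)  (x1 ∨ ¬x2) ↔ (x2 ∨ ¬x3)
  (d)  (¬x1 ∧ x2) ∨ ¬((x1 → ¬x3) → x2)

(a): at (0,0,0) it gives 0, but h = 1 — eliminated.
(b): at (0,0,0) it gives 0, but h = 1 — eliminated.
(d): at (0,0,1) it gives 1, but h = 0 — eliminated.
That leaves (c). Evaluating it on every row reproduces the table of h exactly.

c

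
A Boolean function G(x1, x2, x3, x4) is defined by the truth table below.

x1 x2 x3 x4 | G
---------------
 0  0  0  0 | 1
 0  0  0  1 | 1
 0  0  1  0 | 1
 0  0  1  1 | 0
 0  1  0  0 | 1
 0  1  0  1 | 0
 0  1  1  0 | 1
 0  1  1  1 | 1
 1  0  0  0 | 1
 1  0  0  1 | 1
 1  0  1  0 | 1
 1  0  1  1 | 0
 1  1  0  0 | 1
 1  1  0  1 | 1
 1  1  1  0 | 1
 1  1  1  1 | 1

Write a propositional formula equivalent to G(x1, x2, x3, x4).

G is 0 on only 3 rows — (0,0,1,1), (0,1,0,1), (1,0,1,1). Writing each as a minterm (¬x1·¬x2·x3·x4, ¬x1·x2·¬x3·x4, x1·¬x2·x3·x4) and OR-ing them characterizes exactly where G=0, so G is the negation of that disjunction.

G(x1, x2, x3, x4) = ¬(((((¬x1 ∧ ¬x2) ∧ x3) ∧ x4) ∨ (((¬x1 ∧ x2) ∧ ¬x3) ∧ x4)) ∨ (((x1 ∧ ¬x2) ∧ x3) ∧ x4))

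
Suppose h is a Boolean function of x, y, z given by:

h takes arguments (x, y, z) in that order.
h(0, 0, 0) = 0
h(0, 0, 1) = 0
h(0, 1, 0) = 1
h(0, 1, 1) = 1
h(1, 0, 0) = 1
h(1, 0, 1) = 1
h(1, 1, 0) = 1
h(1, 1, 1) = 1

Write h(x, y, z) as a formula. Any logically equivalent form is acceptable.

h(x, y, z) = ~(((~x & ~y) & ~z) | ((~x & ~y) & z))

The 0-rows are (0,0,0), (0,0,1). Take each as a conjunction (¬x·¬y·¬z, ¬x·¬y·z), form their disjunction, and complement — that gives a formula that is 1 everywhere h is.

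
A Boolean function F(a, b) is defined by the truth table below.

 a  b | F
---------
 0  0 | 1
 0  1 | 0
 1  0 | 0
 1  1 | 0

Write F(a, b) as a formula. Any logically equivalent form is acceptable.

F(a, b) = not (a or b)

The output is 1 only when every input is 0 — NOR of all inputs.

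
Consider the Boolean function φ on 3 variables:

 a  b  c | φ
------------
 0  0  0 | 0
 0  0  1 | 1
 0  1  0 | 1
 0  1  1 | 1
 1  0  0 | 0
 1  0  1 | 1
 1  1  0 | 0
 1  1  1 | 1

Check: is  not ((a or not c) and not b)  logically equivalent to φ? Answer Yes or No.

Check the formula against φ row by row:
  a=0, b=0, c=0: formula gives 0, φ = 0 ✓
  a=0, b=0, c=1: formula gives 1, φ = 1 ✓
  a=0, b=1, c=0: formula gives 1, φ = 1 ✓
  a=0, b=1, c=1: formula gives 1, φ = 1 ✓
  a=1, b=0, c=0: formula gives 0, φ = 0 ✓
  a=1, b=0, c=1: formula gives 0, but φ = 1 ✗
Row (1,0,1) is a counterexample, so the formula is not equivalent to φ.

No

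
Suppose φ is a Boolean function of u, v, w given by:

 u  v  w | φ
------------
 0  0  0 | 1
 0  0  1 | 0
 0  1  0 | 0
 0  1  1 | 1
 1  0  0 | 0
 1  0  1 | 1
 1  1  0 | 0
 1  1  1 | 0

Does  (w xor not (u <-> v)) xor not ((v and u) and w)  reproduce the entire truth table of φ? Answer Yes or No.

No

Test each input against both φ and the formula:
  u=0, v=0, w=0: formula gives 1, φ = 1 ✓
  u=0, v=0, w=1: formula gives 0, φ = 0 ✓
  u=0, v=1, w=0: formula gives 0, φ = 0 ✓
  u=0, v=1, w=1: formula gives 1, φ = 1 ✓
  u=1, v=0, w=0: formula gives 0, φ = 0 ✓
  …
  u=1, v=1, w=0: formula gives 1, but φ = 0 ✗
A single disagreement suffices: at (1,1,0) they differ, so the formula does not compute φ.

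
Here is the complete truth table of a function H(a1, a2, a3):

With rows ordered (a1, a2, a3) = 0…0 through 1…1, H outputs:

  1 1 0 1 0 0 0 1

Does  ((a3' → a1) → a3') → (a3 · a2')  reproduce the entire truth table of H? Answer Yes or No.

No

Check the formula against H row by row:
  a1=0, a2=0, a3=0: formula gives 0, but H = 1 ✗
Since they disagree at (0,0,0), the expression is not a correct formula for H.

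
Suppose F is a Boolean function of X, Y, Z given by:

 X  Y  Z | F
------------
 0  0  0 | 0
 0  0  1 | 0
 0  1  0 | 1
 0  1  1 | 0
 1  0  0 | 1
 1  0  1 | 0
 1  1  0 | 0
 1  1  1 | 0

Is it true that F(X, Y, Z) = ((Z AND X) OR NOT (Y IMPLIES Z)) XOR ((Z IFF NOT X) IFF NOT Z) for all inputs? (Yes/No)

Check the formula against F row by row:
  X=0, Y=0, Z=0: formula gives 0, F = 0 ✓
  X=0, Y=0, Z=1: formula gives 0, F = 0 ✓
  X=0, Y=1, Z=0: formula gives 1, F = 1 ✓
  X=0, Y=1, Z=1: formula gives 0, F = 0 ✓
  X=1, Y=0, Z=0: formula gives 1, F = 1 ✓
  …and likewise for the remaining 3 rows.
Every row agrees, so the formula is equivalent.

Yes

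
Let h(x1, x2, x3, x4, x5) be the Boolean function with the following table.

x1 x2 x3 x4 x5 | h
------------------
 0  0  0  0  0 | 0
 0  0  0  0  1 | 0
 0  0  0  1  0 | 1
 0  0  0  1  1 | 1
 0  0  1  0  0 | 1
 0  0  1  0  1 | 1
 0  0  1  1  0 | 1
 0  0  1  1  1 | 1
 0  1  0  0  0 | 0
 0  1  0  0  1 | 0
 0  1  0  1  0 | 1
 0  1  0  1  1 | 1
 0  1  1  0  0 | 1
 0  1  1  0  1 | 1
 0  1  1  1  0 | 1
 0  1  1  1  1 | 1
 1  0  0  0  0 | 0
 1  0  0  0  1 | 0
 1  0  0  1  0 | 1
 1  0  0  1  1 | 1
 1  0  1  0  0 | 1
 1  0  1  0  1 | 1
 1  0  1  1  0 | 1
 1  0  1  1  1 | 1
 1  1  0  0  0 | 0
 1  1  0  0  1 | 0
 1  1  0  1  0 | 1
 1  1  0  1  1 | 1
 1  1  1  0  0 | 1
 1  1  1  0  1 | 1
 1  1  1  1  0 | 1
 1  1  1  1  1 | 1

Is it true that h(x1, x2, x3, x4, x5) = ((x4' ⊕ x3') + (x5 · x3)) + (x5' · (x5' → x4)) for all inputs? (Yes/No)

Test each input against both h and the formula:
  x1=0, x2=0, x3=0, x4=0, x5=0: formula gives 0, h = 0 ✓
  x1=0, x2=0, x3=0, x4=0, x5=1: formula gives 0, h = 0 ✓
  x1=0, x2=0, x3=0, x4=1, x5=0: formula gives 1, h = 1 ✓
  x1=0, x2=0, x3=0, x4=1, x5=1: formula gives 1, h = 1 ✓
  … (the remaining 28 rows also agree.)
All 32 rows match — the expression computes h exactly.

Yes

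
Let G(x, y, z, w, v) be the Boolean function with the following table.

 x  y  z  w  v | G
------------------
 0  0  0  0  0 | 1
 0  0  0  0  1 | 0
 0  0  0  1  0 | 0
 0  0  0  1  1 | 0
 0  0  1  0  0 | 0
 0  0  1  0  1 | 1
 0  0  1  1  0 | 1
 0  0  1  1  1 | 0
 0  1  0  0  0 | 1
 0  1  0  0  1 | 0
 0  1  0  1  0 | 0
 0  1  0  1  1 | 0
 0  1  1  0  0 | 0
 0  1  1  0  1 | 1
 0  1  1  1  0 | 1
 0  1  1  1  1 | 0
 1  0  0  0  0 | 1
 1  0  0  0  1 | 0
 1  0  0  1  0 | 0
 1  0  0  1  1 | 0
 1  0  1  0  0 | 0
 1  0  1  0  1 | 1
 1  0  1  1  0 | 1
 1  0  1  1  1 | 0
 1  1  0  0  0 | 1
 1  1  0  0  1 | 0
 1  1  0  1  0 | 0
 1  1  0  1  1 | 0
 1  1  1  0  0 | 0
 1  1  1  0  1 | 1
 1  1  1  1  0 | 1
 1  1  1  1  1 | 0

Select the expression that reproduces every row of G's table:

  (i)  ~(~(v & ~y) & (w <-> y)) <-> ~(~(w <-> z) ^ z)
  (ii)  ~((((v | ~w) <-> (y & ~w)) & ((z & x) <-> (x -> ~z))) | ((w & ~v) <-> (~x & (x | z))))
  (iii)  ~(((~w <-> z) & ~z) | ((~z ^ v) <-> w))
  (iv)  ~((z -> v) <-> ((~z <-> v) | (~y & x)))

iii

(i) disagrees with G on (0,0,0,0,0) (formula → 0, table → 1); rule it out.
(ii) disagrees with G on (0,0,0,0,0) (formula → 0, table → 1); rule it out.
(iv) disagrees with G on (0,0,0,1,0) (formula → 1, table → 0); rule it out.
(iii) is the remaining candidate, and it agrees with G on all 32 inputs.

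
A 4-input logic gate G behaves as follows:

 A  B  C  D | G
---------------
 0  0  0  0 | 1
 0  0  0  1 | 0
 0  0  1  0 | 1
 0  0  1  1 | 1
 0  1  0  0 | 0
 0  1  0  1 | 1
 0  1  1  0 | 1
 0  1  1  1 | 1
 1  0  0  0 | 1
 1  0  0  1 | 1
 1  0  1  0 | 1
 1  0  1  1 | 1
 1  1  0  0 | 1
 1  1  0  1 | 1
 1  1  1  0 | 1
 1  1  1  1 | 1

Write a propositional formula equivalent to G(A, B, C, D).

There are just 2 zero rows: (0,0,0,1), (0,1,0,0). Their minterms are ¬A·¬B·¬C·D, ¬A·B·¬C·¬D; the OR of those covers precisely the 0-outputs, and negating it yields G.

G(A, B, C, D) = ((((A' · B') · C') · D) + (((A' · B) · C') · D'))'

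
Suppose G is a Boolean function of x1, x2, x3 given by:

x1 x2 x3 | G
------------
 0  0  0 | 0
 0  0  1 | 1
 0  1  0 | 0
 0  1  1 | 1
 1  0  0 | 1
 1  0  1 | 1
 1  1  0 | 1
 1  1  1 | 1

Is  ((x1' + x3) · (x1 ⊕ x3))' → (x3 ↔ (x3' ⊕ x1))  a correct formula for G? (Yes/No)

Test each input against both G and the formula:
  x1=0, x2=0, x3=0: formula gives 0, G = 0 ✓
  x1=0, x2=0, x3=1: formula gives 1, G = 1 ✓
  x1=0, x2=1, x3=0: formula gives 0, G = 0 ✓
  x1=0, x2=1, x3=1: formula gives 1, G = 1 ✓
  x1=1, x2=0, x3=0: formula gives 1, G = 1 ✓
  …and likewise for the remaining 3 rows.
Every row agrees, so the formula is equivalent.

Yes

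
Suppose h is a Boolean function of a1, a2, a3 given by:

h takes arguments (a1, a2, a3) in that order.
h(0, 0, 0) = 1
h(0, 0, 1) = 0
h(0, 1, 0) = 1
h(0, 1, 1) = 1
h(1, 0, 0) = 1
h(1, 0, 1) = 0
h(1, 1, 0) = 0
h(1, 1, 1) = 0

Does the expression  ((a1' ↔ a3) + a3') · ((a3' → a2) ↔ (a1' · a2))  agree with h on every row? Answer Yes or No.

Test each input against both h and the formula:
  a1=0, a2=0, a3=0: formula gives 1, h = 1 ✓
  a1=0, a2=0, a3=1: formula gives 0, h = 0 ✓
  a1=0, a2=1, a3=0: formula gives 1, h = 1 ✓
  a1=0, a2=1, a3=1: formula gives 1, h = 1 ✓
  a1=1, a2=0, a3=0: formula gives 1, h = 1 ✓
  … (the remaining 3 rows also agree.)
No disagreement on any input; they are logically equivalent.

Yes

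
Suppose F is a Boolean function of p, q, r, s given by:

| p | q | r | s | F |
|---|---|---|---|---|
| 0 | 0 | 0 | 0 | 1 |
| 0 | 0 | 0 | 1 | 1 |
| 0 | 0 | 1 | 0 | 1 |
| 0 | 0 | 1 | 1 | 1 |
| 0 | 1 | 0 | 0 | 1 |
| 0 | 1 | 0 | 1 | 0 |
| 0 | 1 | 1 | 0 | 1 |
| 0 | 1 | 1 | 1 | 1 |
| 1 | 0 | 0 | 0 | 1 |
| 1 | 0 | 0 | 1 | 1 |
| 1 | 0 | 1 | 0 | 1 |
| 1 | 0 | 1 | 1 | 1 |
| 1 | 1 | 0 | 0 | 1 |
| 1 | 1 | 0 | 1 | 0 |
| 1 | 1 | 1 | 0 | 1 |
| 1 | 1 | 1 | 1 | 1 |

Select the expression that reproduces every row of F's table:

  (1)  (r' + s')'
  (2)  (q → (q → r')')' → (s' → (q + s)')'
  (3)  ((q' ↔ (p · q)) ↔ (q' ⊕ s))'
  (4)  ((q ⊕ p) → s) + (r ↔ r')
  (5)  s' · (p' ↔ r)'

(1) fails at (0,0,0,0): the formula yields 0, F is 1.
(3) fails at (0,0,0,1): the formula yields 0, F is 1.
(4) fails at (0,1,0,0): the formula yields 0, F is 1.
(5) fails at (0,0,0,1): the formula yields 0, F is 1.
That leaves (2). Evaluating it on every row reproduces the table of F exactly.

2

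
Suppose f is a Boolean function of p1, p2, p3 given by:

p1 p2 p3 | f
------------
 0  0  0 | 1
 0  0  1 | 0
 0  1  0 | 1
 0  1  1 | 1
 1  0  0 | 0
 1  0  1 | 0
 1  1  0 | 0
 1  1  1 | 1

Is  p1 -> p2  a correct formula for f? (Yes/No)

No

Test each input against both f and the formula:
  p1=0, p2=0, p3=0: formula gives 1, f = 1 ✓
  p1=0, p2=0, p3=1: formula gives 1, but f = 0 ✗
Row (0,0,1) is a counterexample, so the formula is not equivalent to f.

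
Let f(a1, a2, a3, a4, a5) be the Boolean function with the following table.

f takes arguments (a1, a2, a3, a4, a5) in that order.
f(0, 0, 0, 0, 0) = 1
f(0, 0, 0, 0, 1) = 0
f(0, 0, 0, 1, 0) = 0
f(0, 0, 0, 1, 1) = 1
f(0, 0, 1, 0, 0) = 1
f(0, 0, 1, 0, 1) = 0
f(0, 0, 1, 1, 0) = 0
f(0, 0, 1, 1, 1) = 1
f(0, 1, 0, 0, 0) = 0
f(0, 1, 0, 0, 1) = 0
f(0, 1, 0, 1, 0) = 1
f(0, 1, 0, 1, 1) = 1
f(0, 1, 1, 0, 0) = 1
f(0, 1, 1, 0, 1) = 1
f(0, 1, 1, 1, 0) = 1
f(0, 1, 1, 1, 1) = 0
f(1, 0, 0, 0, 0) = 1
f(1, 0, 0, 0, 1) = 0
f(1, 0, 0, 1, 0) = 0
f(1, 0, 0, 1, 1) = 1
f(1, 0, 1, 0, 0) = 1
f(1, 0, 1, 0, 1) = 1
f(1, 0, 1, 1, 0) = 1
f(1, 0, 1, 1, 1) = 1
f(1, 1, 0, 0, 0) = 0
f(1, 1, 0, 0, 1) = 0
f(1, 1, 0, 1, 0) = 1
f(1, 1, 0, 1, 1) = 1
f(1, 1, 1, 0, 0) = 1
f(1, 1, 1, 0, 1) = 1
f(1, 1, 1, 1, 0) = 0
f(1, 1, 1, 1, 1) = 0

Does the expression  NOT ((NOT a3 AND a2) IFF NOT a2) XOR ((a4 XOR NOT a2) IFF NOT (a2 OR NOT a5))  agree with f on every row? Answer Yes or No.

Evaluate NOT ((NOT a3 AND a2) IFF NOT a2) XOR ((a4 XOR NOT a2) IFF NOT (a2 OR NOT a5)) on each row and compare to f:
  a1=0, a2=0, a3=0, a4=0, a5=0: formula gives 1, f = 1 ✓
  a1=0, a2=0, a3=0, a4=0, a5=1: formula gives 0, f = 0 ✓
  a1=0, a2=0, a3=0, a4=1, a5=0: formula gives 0, f = 0 ✓
  a1=0, a2=0, a3=0, a4=1, a5=1: formula gives 1, f = 1 ✓
  …
  a1=0, a2=1, a3=1, a4=1, a5=0: formula gives 0, but f = 1 ✗
Since they disagree at (0,1,1,1,0), the expression is not a correct formula for f.

No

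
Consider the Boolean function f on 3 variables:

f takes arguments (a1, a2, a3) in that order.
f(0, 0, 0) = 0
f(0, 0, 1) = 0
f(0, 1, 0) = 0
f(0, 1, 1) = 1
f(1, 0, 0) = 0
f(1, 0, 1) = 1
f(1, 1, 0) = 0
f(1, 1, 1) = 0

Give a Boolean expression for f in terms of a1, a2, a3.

f=1 on 2 inputs: (0,1,1), (1,0,1). Reading each as a conjunction of literals (¬a1·a2·a3, a1·¬a2·a3) and taking the OR gives the canonical DNF.

f(a1, a2, a3) = ((not a1 and a2) and a3) or ((a1 and not a2) and a3)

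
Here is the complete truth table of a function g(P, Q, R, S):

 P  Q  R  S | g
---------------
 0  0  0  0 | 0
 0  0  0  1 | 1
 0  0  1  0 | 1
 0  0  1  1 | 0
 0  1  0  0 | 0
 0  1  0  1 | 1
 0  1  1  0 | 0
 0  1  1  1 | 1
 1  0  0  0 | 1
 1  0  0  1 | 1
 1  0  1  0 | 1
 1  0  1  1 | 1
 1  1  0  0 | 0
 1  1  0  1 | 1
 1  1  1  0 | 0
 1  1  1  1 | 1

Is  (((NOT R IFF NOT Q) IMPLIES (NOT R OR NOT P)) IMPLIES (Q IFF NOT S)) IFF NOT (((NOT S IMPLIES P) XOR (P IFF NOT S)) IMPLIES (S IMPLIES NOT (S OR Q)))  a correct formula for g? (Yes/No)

Check the formula against g row by row:
  P=0, Q=0, R=0, S=0: formula gives 1, but g = 0 ✗
A single disagreement suffices: at (0,0,0,0) they differ, so the formula does not compute g.

No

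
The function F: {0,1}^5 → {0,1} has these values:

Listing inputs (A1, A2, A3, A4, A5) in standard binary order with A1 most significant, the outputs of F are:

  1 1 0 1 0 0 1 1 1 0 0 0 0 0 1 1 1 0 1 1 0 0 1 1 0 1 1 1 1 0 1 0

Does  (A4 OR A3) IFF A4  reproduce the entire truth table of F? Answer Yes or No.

No

Check the formula against F row by row:
  A1=0, A2=0, A3=0, A4=0, A5=0: formula gives 1, F = 1 ✓
  A1=0, A2=0, A3=0, A4=0, A5=1: formula gives 1, F = 1 ✓
  A1=0, A2=0, A3=0, A4=1, A5=0: formula gives 1, but F = 0 ✗
Row (0,0,0,1,0) is a counterexample, so the formula is not equivalent to F.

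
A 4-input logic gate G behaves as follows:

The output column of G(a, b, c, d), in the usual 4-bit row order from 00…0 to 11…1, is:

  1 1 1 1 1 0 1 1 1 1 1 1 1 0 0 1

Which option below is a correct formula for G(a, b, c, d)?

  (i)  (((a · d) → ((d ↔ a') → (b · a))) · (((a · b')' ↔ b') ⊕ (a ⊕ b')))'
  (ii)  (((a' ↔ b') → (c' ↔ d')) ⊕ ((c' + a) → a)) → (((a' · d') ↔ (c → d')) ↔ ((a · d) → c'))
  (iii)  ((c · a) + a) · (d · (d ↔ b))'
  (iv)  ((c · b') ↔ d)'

(i) fails at (0,1,0,1): the formula yields 1, G is 0.
(iii) fails at (0,0,0,0): the formula yields 0, G is 1.
(iv) fails at (0,0,0,0): the formula yields 0, G is 1.
That leaves (ii). Evaluating it on every row reproduces the table of G exactly.

ii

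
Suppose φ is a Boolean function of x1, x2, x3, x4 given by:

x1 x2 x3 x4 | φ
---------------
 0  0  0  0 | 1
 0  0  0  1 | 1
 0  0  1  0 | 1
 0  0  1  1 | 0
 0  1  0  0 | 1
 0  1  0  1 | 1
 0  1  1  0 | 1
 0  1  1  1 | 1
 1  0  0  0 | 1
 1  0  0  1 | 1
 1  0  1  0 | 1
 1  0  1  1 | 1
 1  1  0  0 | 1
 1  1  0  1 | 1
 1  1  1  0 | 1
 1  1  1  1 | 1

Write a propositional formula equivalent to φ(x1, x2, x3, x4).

φ(x1, x2, x3, x4) = NOT (((NOT x1 AND NOT x2) AND x3) AND x4)

Only row (0,0,1,1) gives 0. So φ is 1 everywhere except there — the complement of the minterm ¬x1·¬x2·x3·x4.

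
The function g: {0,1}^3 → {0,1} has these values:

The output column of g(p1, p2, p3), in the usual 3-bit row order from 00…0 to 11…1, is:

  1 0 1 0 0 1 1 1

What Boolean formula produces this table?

g(p1, p2, p3) = ~((((~p1 & ~p2) & p3) | ((~p1 & p2) & p3)) | ((p1 & ~p2) & ~p3))

g is 0 on only 3 rows — (0,0,1), (0,1,1), (1,0,0). Writing each as a minterm (¬p1·¬p2·p3, ¬p1·p2·p3, p1·¬p2·¬p3) and OR-ing them characterizes exactly where g=0, so g is the negation of that disjunction.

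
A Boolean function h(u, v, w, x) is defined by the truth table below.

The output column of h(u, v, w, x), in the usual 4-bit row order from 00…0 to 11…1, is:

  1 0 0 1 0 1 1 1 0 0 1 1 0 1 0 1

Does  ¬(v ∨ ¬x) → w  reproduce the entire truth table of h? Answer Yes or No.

Test each input against both h and the formula:
  u=0, v=0, w=0, x=0: formula gives 1, h = 1 ✓
  u=0, v=0, w=0, x=1: formula gives 0, h = 0 ✓
  u=0, v=0, w=1, x=0: formula gives 1, but h = 0 ✗
Since they disagree at (0,0,1,0), the expression is not a correct formula for h.

No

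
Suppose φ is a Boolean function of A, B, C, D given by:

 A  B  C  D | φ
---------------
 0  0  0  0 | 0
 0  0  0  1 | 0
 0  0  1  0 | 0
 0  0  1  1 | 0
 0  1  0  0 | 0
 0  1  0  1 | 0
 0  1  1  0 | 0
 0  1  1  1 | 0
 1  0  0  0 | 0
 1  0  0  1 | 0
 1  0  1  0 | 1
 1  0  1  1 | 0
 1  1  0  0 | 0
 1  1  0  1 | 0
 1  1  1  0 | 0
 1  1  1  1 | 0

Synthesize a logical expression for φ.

φ is 1 on exactly one input, (1,0,1,0), whose minterm is A·¬B·C·¬D. So φ is just that conjunction.

φ(A, B, C, D) = ((A ∧ ¬B) ∧ C) ∧ ¬D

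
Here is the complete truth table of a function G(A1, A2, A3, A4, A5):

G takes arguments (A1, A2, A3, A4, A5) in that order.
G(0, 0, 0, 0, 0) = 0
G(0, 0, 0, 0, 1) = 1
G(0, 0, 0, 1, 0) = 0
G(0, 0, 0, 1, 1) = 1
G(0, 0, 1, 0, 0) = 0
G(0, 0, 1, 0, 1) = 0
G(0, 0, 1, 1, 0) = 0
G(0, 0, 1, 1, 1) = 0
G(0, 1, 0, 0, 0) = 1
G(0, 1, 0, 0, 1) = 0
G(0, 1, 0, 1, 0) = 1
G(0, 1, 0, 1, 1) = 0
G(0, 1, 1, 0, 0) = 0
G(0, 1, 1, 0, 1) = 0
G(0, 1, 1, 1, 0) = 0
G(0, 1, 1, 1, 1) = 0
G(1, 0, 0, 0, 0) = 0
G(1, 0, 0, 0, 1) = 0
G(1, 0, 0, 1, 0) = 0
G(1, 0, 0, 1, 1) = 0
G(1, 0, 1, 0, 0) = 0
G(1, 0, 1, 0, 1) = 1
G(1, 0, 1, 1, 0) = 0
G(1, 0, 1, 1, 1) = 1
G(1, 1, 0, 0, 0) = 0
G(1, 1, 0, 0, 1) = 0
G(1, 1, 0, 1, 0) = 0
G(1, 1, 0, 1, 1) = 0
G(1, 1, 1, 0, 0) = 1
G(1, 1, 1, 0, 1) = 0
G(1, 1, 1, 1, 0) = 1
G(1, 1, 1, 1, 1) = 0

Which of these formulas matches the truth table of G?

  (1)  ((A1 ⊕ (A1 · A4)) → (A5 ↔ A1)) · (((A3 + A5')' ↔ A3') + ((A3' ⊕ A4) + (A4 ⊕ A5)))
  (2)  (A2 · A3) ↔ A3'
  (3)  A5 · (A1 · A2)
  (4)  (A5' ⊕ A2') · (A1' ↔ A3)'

(1) fails at (0,0,0,0,0): the formula yields 1, G is 0.
(2) fails at (0,0,0,0,1): the formula yields 0, G is 1.
(3) fails at (0,0,0,0,1): the formula yields 0, G is 1.
That leaves (4). Evaluating it on every row reproduces the table of G exactly.

4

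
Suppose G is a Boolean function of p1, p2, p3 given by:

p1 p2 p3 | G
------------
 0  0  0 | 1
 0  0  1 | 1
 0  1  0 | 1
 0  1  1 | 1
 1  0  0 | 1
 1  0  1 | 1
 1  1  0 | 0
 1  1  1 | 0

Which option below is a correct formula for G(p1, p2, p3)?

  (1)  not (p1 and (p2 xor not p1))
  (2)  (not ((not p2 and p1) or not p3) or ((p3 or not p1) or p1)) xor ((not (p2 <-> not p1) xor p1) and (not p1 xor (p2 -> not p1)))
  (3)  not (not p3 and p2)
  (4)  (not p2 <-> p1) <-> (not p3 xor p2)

1

(2): at (1,0,0) it gives 0, but G = 1 — eliminated.
(3): at (0,1,0) it gives 0, but G = 1 — eliminated.
(4): at (0,0,0) it gives 0, but G = 1 — eliminated.
(1) is the remaining candidate, and it agrees with G on all 8 inputs.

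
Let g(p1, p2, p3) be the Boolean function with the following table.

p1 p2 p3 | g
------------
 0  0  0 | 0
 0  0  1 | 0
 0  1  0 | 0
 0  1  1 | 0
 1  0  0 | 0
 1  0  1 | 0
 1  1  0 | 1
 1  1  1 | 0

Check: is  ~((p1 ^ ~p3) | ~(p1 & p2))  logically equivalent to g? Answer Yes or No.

Yes

Check the formula against g row by row:
  p1=0, p2=0, p3=0: formula gives 0, g = 0 ✓
  p1=0, p2=0, p3=1: formula gives 0, g = 0 ✓
  p1=0, p2=1, p3=0: formula gives 0, g = 0 ✓
  p1=0, p2=1, p3=1: formula gives 0, g = 0 ✓
  p1=1, p2=0, p3=0: formula gives 0, g = 0 ✓
  … (the remaining 3 rows also agree.)
All 8 rows match — the expression computes g exactly.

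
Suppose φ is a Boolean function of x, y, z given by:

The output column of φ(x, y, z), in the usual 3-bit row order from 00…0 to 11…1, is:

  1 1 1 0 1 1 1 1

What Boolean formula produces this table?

φ(x, y, z) = ((x' · y) · z)'

φ is 0 on exactly one input, (0,1,1), whose minterm is ¬x·y·z. So φ is the negation of that single conjunction.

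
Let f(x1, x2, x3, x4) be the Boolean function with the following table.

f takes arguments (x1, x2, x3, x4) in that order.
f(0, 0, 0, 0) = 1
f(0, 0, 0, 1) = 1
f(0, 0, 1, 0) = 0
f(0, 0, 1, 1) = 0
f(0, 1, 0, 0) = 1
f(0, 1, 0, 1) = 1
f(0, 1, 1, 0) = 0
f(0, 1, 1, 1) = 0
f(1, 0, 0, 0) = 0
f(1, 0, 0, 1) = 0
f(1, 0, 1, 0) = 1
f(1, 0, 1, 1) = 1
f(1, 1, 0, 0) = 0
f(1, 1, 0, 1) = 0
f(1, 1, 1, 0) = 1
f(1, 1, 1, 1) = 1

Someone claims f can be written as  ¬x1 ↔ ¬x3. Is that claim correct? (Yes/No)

Check the formula against f row by row:
  x1=0, x2=0, x3=0, x4=0: formula gives 1, f = 1 ✓
  x1=0, x2=0, x3=0, x4=1: formula gives 1, f = 1 ✓
  x1=0, x2=0, x3=1, x4=0: formula gives 0, f = 0 ✓
  x1=0, x2=0, x3=1, x4=1: formula gives 0, f = 0 ✓
  … (the remaining 12 rows also agree.)
Every row agrees, so the formula is equivalent.

Yes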